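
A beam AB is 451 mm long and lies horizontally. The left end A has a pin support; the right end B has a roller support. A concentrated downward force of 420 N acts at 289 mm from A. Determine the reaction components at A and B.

A_x = 0, A_y = 150.9 N, B_y = 269.1 N

Taking moments about A: B_y·451 − 420·289 = 0 → B_y = 121380/451 = 269.135 ≈ 269.1 N.
ΣF_y = 0: A_y + 269.135 − 420 = 0 → A_y = 150.9 N.
ΣF_x = 0: no horizontal applied forces, so A_x = 0.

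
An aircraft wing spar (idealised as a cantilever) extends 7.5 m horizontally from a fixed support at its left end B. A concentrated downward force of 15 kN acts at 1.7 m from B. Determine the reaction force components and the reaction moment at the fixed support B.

ΣF_x = 0: B_x = 0.
ΣF_y = 0: B_y − 15 = 0 → B_y = 15.00 kN.
ΣM about B: M_B − 15·1.7 = 0 → M_B = 25.50 kN·m.

B_x = 0, B_y = 15.00 kN, M_B = 25.50 kN·m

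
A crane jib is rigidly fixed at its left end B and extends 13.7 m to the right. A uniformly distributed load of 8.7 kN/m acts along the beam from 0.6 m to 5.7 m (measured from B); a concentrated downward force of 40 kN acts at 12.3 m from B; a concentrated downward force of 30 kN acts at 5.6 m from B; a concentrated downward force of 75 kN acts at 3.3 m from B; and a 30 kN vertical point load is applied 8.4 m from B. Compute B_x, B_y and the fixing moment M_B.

Resultant of the distributed load: 8.7 × 5.1 = 44.37 kN at 3.15 m from B.
ΣF_x = 0: B_x = 0.
ΣF_y = 0: B_y − 8.7·5.1 − 40 − 30 − 75 − 30 = 0 → B_y = 219.4 kN.
ΣM about B: M_B − (8.7·5.1)·3.15 − 40·12.3 − 30·5.6 − 75·3.3 − 30·8.4 = 0 → M_B = 1299 kN·m.

B_x = 0, B_y = 219.4 kN, M_B = 1299 kN·m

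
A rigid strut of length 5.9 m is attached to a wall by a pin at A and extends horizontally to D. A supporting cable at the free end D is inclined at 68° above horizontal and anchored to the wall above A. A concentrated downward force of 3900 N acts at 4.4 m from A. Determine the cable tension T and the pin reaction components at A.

T = 3137 N, A_x = 1175 N, A_y = 991.5 N

ΣM about A: T·sin68°·5.9 − 3900·4.4 = 0 → T = 17160/(5.9·0.927184) = 3136.89 ≈ 3137 N.
ΣF_x = 0: A_x − T·cos68° = 0 → A_x = 3136.89 × 0.374607 = 1175 N.
ΣF_y = 0: A_y + T·sin68° − 3900 = 0 → A_y = 3900 − 3136.89 × 0.927184 = 991.5 N.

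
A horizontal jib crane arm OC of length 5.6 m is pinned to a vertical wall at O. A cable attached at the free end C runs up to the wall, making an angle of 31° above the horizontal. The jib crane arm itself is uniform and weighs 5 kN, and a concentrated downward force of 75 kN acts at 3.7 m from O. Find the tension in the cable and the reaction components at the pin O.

ΣM about O: T·sin31°·5.6 − 5·2.8 − 75·3.7 = 0 → T = 291.5/(5.6·0.515038) = 101.067 ≈ 101.1 kN.
ΣF_x = 0: O_x − T·cos31° = 0 → O_x = 101.067 × 0.857167 = 86.63 kN.
ΣF_y = 0: O_y + T·sin31° − 5 − 75 = 0 → O_y = 80 − 101.067 × 0.515038 = 27.95 kN.

T = 101.1 kN, O_x = 86.63 kN, O_y = 27.95 kN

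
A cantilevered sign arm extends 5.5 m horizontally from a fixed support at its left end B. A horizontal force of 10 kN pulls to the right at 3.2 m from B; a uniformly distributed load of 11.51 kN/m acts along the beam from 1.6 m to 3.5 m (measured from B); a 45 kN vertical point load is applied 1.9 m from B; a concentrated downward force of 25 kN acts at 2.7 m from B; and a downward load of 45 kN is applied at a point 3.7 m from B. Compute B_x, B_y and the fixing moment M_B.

B_x = -10.00 kN, B_y = 136.9 kN, M_B = 375.3 kN·m

Resultant of the distributed load: 11.51 × 1.9 = 21.869 kN at 2.55 m from B.
ΣF_x = 0: B_x + 10 = 0 → B_x = -10.00 kN.
ΣF_y = 0: B_y − 11.51·1.9 − 45 − 25 − 45 = 0 → B_y = 136.9 kN.
ΣM about B: M_B − (11.51·1.9)·2.55 − 45·1.9 − 25·2.7 − 45·3.7 = 0 → M_B = 375.3 kN·m.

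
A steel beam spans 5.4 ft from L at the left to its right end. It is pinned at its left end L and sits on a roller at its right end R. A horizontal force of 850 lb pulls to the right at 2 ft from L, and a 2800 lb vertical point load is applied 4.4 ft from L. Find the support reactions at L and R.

Moments about L: R_y·5.4 − 2800·4.4 = 0 → R_y = 12320/5.4 = 2281.48 ≈ 2281 lb.
ΣF_y = 0: L_y + 2281.48 − 2800 = 0 → L_y = 518.5 lb.
ΣF_x = 0: L_x + 850 = 0 → L_x = -850.0 lb.

L_x = -850.0 lb, L_y = 518.5 lb, R_y = 2281 lb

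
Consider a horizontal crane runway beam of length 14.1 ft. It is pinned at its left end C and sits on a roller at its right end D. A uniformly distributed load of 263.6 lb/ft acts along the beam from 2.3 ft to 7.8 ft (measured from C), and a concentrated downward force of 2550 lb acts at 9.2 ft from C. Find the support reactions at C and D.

Resultant of the distributed load: 263.6 × 5.5 = 1449.8 lb at 5.05 ft from C.
Taking moments about C: D_y·14.1 − (263.6·5.5)·5.05 − 2550·9.2 = 0 → D_y = 30781.49/14.1 = 2183.08 ≈ 2183 lb.
ΣF_y = 0: C_y + 2183.08 − 263.6·5.5 − 2550 = 0 → C_y = 1817 lb.
ΣF_x = 0: no horizontal applied forces, so C_x = 0.

C_x = 0, C_y = 1817 lb, D_y = 2183 lb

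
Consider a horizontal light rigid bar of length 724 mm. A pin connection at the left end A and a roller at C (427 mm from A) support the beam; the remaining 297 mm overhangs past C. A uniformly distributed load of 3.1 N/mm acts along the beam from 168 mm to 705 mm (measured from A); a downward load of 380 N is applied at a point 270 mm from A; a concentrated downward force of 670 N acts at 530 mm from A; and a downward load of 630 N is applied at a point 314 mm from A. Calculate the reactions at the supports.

Resultant of the distributed load: 3.1 × 537 = 1664.7 N at 436.5 mm from A.
ΣM about A: C_y·427 − (3.1·537)·436.5 − 380·270 − 670·530 − 630·314 = 0 → C_y = 1382161.55/427 = 3236.91 ≈ 3237 N.
ΣF_y = 0: A_y + 3236.91 − 3.1·537 − 380 − 670 − 630 = 0 → A_y = 107.8 N.
ΣF_x = 0: no horizontal applied forces, so A_x = 0.

A_x = 0, A_y = 107.8 N, C_y = 3237 N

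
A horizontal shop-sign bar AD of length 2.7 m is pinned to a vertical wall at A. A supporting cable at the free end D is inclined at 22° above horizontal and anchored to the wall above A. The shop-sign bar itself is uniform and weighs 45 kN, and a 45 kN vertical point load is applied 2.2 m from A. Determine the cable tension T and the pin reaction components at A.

ΣM about A: T·sin22°·2.7 − 45·1.35 − 45·2.2 = 0 → T = 159.75/(2.7·0.374607) = 157.943 ≈ 157.9 kN.
ΣF_x = 0: A_x − T·cos22° = 0 → A_x = 157.943 × 0.927184 = 146.4 kN.
ΣF_y = 0: A_y + T·sin22° − 45 − 45 = 0 → A_y = 90 − 157.943 × 0.374607 = 30.83 kN.

T = 157.9 kN, A_x = 146.4 kN, A_y = 30.83 kN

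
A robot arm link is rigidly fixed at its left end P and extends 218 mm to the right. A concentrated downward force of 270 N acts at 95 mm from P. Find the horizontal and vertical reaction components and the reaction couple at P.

ΣF_x = 0: P_x = 0.
ΣF_y = 0: P_y − 270 = 0 → P_y = 270.0 N.
ΣM about P: M_P − 270·95 = 0 → M_P = 25650 N·mm.

P_x = 0, P_y = 270.0 N, M_P = 25650 N·mm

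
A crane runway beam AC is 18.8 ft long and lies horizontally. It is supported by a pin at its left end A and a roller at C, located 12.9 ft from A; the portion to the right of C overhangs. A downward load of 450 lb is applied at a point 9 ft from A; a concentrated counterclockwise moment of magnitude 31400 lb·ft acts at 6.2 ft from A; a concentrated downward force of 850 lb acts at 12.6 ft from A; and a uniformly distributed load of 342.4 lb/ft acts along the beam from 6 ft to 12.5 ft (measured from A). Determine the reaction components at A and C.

A_x = 0, A_y = 3220 lb, C_y = 306.0 lb

Resultant of the distributed load: 342.4 × 6.5 = 2225.6 lb at 9.25 ft from A.
ΣM about A: C_y·12.9 − 450·9 + 31400 − 850·12.6 − (342.4·6.5)·9.25 = 0 → C_y = 3946.8/12.9 = 305.953 ≈ 306.0 lb.
ΣF_y = 0: A_y + 305.953 − 450 − 850 − 342.4·6.5 = 0 → A_y = 3220 lb.
ΣF_x = 0: no horizontal applied forces, so A_x = 0.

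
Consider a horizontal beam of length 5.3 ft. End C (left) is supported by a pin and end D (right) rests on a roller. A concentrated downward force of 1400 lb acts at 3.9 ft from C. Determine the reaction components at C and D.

C_x = 0, C_y = 369.8 lb, D_y = 1030 lb

Moments about C: D_y·5.3 − 1400·3.9 = 0 → D_y = 5460/5.3 = 1030.19 ≈ 1030 lb.
ΣF_y = 0: C_y + 1030.19 − 1400 = 0 → C_y = 369.8 lb.
ΣF_x = 0: no horizontal applied forces, so C_x = 0.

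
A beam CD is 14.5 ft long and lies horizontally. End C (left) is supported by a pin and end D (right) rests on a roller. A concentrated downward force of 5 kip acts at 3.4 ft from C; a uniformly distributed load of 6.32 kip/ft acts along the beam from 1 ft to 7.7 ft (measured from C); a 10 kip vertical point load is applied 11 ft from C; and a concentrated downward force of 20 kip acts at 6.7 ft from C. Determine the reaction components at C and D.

C_x = 0, C_y = 46.64 kip, D_y = 30.70 kip

Resultant of the distributed load: 6.32 × 6.7 = 42.344 kip at 4.35 ft from C.
ΣM about C: D_y·14.5 − 5·3.4 − (6.32·6.7)·4.35 − 10·11 − 20·6.7 = 0 → D_y = 445.1964/14.5 = 30.7032 ≈ 30.70 kip.
ΣF_y = 0: C_y + 30.7032 − 5 − 6.32·6.7 − 10 − 20 = 0 → C_y = 46.64 kip.
ΣF_x = 0: no horizontal applied forces, so C_x = 0.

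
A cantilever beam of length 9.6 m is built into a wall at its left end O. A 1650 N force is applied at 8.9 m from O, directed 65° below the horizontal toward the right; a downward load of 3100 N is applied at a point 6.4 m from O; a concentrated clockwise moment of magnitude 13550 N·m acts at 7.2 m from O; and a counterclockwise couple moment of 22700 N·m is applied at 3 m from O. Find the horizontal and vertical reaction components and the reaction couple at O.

O_x = -697.3 N, O_y = 4595 N, M_O = 24000 N·m

ΣF_x = 0: O_x + 1650·cos65° = 0 → O_x = -697.3 N.
ΣF_y = 0: O_y − 1650·sin65° − 3100 = 0 → O_y = 4595 N.
ΣM about O: M_O − 1650·sin65°·8.9 − 3100·6.4 − 13550 + 22700 = 0 → M_O = 24000 N·m.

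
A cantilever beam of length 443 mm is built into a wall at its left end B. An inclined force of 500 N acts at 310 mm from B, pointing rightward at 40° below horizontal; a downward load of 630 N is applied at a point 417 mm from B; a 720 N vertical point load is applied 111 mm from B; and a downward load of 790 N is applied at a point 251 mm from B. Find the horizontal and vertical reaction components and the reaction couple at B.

B_x = -383.0 N, B_y = 2461 N, M_B = 640600 N·mm

ΣF_x = 0: B_x + 500·cos40° = 0 → B_x = -383.0 N.
ΣF_y = 0: B_y − 500·sin40° − 630 − 720 − 790 = 0 → B_y = 2461 N.
ΣM about B: M_B − 500·sin40°·310 − 630·417 − 720·111 − 790·251 = 0 → M_B = 640600 N·mm.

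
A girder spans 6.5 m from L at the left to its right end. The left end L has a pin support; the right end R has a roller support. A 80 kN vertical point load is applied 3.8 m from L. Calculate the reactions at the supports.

L_x = 0, L_y = 33.23 kN, R_y = 46.77 kN

ΣM about L: R_y·6.5 − 80·3.8 = 0 → R_y = 304/6.5 = 46.7692 ≈ 46.77 kN.
ΣF_y = 0: L_y + 46.7692 − 80 = 0 → L_y = 33.23 kN.
ΣF_x = 0: no horizontal applied forces, so L_x = 0.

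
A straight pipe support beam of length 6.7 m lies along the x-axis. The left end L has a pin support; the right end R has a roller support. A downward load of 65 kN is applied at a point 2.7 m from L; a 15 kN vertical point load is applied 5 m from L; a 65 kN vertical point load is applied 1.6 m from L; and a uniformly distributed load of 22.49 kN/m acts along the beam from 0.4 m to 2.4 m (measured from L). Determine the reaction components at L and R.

Resultant of the distributed load: 22.49 × 2 = 44.98 kN at 1.4 m from L.
Moments about L: R_y·6.7 − 65·2.7 − 15·5 − 65·1.6 − (22.49·2)·1.4 = 0 → R_y = 417.472/6.7 = 62.3093 ≈ 62.31 kN.
ΣF_y = 0: L_y + 62.3093 − 65 − 15 − 65 − 22.49·2 = 0 → L_y = 127.7 kN.
ΣF_x = 0: no horizontal applied forces, so L_x = 0.

L_x = 0, L_y = 127.7 kN, R_y = 62.31 kN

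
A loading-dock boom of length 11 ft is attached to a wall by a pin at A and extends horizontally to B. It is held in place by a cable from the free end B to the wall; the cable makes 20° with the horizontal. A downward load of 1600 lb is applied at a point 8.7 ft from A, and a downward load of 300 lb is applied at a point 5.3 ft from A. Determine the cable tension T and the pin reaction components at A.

T = 4123 lb, A_x = 3874 lb, A_y = 490.0 lb

ΣM about A: T·sin20°·11 − 1600·8.7 − 300·5.3 = 0 → T = 15510/(11·0.34202) = 4122.57 ≈ 4123 lb.
ΣF_x = 0: A_x − T·cos20° = 0 → A_x = 4122.57 × 0.939693 = 3874 lb.
ΣF_y = 0: A_y + T·sin20° − 1600 − 300 = 0 → A_y = 1900 − 4122.57 × 0.34202 = 490.0 lb.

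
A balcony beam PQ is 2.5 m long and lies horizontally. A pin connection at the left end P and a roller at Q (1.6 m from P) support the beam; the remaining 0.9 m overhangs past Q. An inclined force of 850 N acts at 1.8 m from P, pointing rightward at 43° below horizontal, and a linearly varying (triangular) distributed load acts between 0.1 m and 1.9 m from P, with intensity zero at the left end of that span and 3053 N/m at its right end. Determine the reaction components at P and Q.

Resultant of the triangular load: ½ × 3053 × 1.8 = 2747.7 N, acting at 1.3 m from P (one-third of the span from the peak).
Moments about P: Q_y·1.6 − 850·sin43°·1.8 − (½·3053·1.8)·1.3 = 0 → Q_y = 4615.47/1.6 = 2884.67 ≈ 2885 N.
ΣF_y = 0: P_y + 2884.67 − 850·sin43° − ½·3053·1.8 = 0 → P_y = 442.7 N.
ΣF_x = 0: P_x + 850·cos43° = 0 → P_x = -621.7 N.

P_x = -621.7 N, P_y = 442.7 N, Q_y = 2885 N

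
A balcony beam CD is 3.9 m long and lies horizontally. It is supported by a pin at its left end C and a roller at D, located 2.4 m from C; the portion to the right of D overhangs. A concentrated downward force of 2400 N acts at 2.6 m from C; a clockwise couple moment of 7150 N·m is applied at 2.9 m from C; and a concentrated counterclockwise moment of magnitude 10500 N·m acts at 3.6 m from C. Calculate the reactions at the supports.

C_x = 0, C_y = 1196 N, D_y = 1204 N

Moments about C: D_y·2.4 − 2400·2.6 − 7150 + 10500 = 0 → D_y = 2890/2.4 = 1204.17 ≈ 1204 N.
ΣF_y = 0: C_y + 1204.17 − 2400 = 0 → C_y = 1196 N.
ΣF_x = 0: no horizontal applied forces, so C_x = 0.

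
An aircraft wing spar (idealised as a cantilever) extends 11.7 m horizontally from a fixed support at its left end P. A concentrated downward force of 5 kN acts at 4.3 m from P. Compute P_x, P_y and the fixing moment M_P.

P_x = 0, P_y = 5.000 kN, M_P = 21.50 kN·m

ΣF_x = 0: P_x = 0.
ΣF_y = 0: P_y − 5 = 0 → P_y = 5.000 kN.
ΣM about P: M_P − 5·4.3 = 0 → M_P = 21.50 kN·m.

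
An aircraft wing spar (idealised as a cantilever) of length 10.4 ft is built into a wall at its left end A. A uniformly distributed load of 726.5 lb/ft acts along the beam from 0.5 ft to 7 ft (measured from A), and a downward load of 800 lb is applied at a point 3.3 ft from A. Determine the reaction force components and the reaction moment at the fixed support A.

A_x = 0, A_y = 5522 lb, M_A = 20350 lb·ft

Resultant of the distributed load: 726.5 × 6.5 = 4722.25 lb at 3.75 ft from A.
ΣF_x = 0: A_x = 0.
ΣF_y = 0: A_y − 726.5·6.5 − 800 = 0 → A_y = 5522 lb.
ΣM about A: M_A − (726.5·6.5)·3.75 − 800·3.3 = 0 → M_A = 20350 lb·ft.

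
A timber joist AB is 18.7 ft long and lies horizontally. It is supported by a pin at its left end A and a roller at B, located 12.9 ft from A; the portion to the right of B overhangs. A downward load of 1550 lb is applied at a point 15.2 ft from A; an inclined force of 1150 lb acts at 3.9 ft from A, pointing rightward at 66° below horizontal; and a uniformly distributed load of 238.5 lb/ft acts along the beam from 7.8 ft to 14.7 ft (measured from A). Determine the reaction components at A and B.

A_x = -467.7 lb, A_y = 667.1 lb, B_y = 3579 lb

Resultant of the distributed load: 238.5 × 6.9 = 1645.65 lb at 11.25 ft from A.
ΣM about A: B_y·12.9 − 1550·15.2 − 1150·sin66°·3.9 − (238.5·6.9)·11.25 = 0 → B_y = 46170.8/12.9 = 3579.13 ≈ 3579 lb.
ΣF_y = 0: A_y + 3579.13 − 1550 − 1150·sin66° − 238.5·6.9 = 0 → A_y = 667.1 lb.
ΣF_x = 0: A_x + 1150·cos66° = 0 → A_x = -467.7 lb.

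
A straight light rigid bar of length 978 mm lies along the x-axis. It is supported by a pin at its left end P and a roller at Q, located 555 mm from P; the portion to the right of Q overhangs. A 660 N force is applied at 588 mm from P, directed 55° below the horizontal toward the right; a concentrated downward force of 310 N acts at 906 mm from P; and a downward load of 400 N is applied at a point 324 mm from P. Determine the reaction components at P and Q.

Taking moments about P: Q_y·555 − 660·sin55°·588 − 310·906 − 400·324 = 0 → Q_y = 728357/555 = 1312.35 ≈ 1312 N.
ΣF_y = 0: P_y + 1312.35 − 660·sin55° − 310 − 400 = 0 → P_y = -61.71 N.
ΣF_x = 0: P_x + 660·cos55° = 0 → P_x = -378.6 N.

P_x = -378.6 N, P_y = -61.71 N, Q_y = 1312 N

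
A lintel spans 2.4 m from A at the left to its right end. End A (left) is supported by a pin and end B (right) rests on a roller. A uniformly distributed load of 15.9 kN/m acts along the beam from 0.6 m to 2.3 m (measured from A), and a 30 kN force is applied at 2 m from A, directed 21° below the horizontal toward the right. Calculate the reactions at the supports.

Resultant of the distributed load: 15.9 × 1.7 = 27.03 kN at 1.45 m from A.
ΣM about A: B_y·2.4 − (15.9·1.7)·1.45 − 30·sin21°·2 = 0 → B_y = 60.6956/2.4 = 25.2898 ≈ 25.29 kN.
ΣF_y = 0: A_y + 25.2898 − 15.9·1.7 − 30·sin21° = 0 → A_y = 12.49 kN.
ΣF_x = 0: A_x + 30·cos21° = 0 → A_x = -28.01 kN.

A_x = -28.01 kN, A_y = 12.49 kN, B_y = 25.29 kN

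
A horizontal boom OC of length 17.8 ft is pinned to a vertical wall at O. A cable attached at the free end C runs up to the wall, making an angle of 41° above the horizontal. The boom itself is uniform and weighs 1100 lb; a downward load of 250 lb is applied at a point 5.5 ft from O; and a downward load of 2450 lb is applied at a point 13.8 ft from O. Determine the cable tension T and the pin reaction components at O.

ΣM about O: T·sin41°·17.8 − 1100·8.9 − 250·5.5 − 2450·13.8 = 0 → T = 44975/(17.8·0.656059) = 3851.31 ≈ 3851 lb.
ΣF_x = 0: O_x − T·cos41° = 0 → O_x = 3851.31 × 0.75471 = 2907 lb.
ΣF_y = 0: O_y + T·sin41° − 1100 − 250 − 2450 = 0 → O_y = 3800 − 3851.31 × 0.656059 = 1273 lb.

T = 3851 lb, O_x = 2907 lb, O_y = 1273 lb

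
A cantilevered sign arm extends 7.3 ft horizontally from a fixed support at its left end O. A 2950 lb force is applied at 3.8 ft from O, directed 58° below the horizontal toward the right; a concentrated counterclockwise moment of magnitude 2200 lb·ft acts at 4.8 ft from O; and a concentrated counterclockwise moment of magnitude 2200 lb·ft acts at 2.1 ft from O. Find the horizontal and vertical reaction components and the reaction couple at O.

O_x = -1563 lb, O_y = 2502 lb, M_O = 5107 lb·ft

ΣF_x = 0: O_x + 2950·cos58° = 0 → O_x = -1563 lb.
ΣF_y = 0: O_y − 2950·sin58° = 0 → O_y = 2502 lb.
ΣM about O: M_O − 2950·sin58°·3.8 + 2200 + 2200 = 0 → M_O = 5107 lb·ft.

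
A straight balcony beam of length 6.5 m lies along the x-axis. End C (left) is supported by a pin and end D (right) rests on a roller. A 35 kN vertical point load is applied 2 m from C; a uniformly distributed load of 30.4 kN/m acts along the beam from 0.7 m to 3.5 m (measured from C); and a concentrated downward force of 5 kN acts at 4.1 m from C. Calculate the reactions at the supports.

C_x = 0, C_y = 83.70 kN, D_y = 41.42 kN

Resultant of the distributed load: 30.4 × 2.8 = 85.12 kN at 2.1 m from C.
Moments about C: D_y·6.5 − 35·2 − (30.4·2.8)·2.1 − 5·4.1 = 0 → D_y = 269.252/6.5 = 41.4234 ≈ 41.42 kN.
ΣF_y = 0: C_y + 41.4234 − 35 − 30.4·2.8 − 5 = 0 → C_y = 83.70 kN.
ΣF_x = 0: no horizontal applied forces, so C_x = 0.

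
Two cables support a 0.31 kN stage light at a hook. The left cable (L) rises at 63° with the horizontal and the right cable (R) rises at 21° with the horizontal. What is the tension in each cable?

ΣF_x = 0: −T_L·cos63° + T_R·cos21° = 0 → T_R = 0.48629·T_L.
ΣF_y = 0: T_L·sin63° + T_R·sin21° = 0.31.
Substitute: T_L·(0.891007 + 0.48629·0.358368) = 0.31 → T_L = 0.291004 ≈ 0.2910 kN.
Then T_R = 0.48629 × 0.291004 = 0.1415 kN.

T_L = 0.2910 kN, T_R = 0.1415 kN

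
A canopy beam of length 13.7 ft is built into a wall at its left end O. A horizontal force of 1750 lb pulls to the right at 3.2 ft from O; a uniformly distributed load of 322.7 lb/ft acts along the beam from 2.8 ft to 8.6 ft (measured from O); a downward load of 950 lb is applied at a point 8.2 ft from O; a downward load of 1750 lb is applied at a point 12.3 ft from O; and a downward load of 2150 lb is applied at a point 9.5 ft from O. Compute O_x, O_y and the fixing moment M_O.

Resultant of the distributed load: 322.7 × 5.8 = 1871.66 lb at 5.7 ft from O.
ΣF_x = 0: O_x + 1750 = 0 → O_x = -1750 lb.
ΣF_y = 0: O_y − 322.7·5.8 − 950 − 1750 − 2150 = 0 → O_y = 6722 lb.
ΣM about O: M_O − (322.7·5.8)·5.7 − 950·8.2 − 1750·12.3 − 2150·9.5 = 0 → M_O = 60410 lb·ft.

O_x = -1750 lb, O_y = 6722 lb, M_O = 60410 lb·ft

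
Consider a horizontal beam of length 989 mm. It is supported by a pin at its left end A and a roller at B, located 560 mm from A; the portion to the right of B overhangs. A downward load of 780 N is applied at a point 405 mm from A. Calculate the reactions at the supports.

A_x = 0, A_y = 215.9 N, B_y = 564.1 N

Taking moments about A: B_y·560 − 780·405 = 0 → B_y = 315900/560 = 564.107 ≈ 564.1 N.
ΣF_y = 0: A_y + 564.107 − 780 = 0 → A_y = 215.9 N.
ΣF_x = 0: no horizontal applied forces, so A_x = 0.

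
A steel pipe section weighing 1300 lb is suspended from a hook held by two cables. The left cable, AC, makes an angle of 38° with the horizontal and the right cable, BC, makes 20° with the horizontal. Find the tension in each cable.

T_AC = 1440 lb, T_BC = 1208 lb

ΣF_x = 0: −T_AC·cos38° + T_BC·cos20° = 0 → T_BC = 0.838584·T_AC.
ΣF_y = 0: T_AC·sin38° + T_BC·sin20° = 1300.
Substitute: T_AC·(0.615661 + 0.838584·0.34202) = 1300 → T_AC = 1440.49 ≈ 1440 lb.
Then T_BC = 0.838584 × 1440.49 = 1208 lb.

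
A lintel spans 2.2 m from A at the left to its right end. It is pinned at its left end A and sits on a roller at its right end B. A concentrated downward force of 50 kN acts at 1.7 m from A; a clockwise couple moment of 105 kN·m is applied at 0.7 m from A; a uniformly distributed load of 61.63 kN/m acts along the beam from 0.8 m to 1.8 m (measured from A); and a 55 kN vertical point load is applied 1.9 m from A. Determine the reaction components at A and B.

A_x = 0, A_y = -3.651 kN, B_y = 170.3 kN

Resultant of the distributed load: 61.63 × 1 = 61.63 kN at 1.3 m from A.
Taking moments about A: B_y·2.2 − 50·1.7 − 105 − (61.63·1)·1.3 − 55·1.9 = 0 → B_y = 374.619/2.2 = 170.281 ≈ 170.3 kN.
ΣF_y = 0: A_y + 170.281 − 50 − 61.63·1 − 55 = 0 → A_y = -3.651 kN.
ΣF_x = 0: no horizontal applied forces, so A_x = 0.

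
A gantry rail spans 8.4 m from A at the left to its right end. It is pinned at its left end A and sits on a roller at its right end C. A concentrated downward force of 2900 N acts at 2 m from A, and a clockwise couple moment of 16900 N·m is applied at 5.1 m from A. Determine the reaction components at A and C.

Taking moments about A: C_y·8.4 − 2900·2 − 16900 = 0 → C_y = 22700/8.4 = 2702.38 ≈ 2702 N.
ΣF_y = 0: A_y + 2702.38 − 2900 = 0 → A_y = 197.6 N.
ΣF_x = 0: no horizontal applied forces, so A_x = 0.

A_x = 0, A_y = 197.6 N, C_y = 2702 N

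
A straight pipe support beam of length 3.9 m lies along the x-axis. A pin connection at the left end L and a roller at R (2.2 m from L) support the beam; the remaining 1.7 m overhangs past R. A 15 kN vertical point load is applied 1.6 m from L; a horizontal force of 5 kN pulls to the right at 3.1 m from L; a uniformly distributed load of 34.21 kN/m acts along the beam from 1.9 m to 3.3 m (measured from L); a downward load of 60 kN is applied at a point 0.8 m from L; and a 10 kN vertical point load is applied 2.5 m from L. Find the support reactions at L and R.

L_x = -5.000 kN, L_y = 32.20 kN, R_y = 100.7 kN

Resultant of the distributed load: 34.21 × 1.4 = 47.894 kN at 2.6 m from L.
ΣM about L: R_y·2.2 − 15·1.6 − (34.21·1.4)·2.6 − 60·0.8 − 10·2.5 = 0 → R_y = 221.5244/2.2 = 100.693 ≈ 100.7 kN.
ΣF_y = 0: L_y + 100.693 − 15 − 34.21·1.4 − 60 − 10 = 0 → L_y = 32.20 kN.
ΣF_x = 0: L_x + 5 = 0 → L_x = -5.000 kN.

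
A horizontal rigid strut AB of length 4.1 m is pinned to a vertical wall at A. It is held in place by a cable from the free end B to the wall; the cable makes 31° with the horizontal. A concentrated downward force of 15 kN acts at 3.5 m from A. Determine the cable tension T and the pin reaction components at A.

ΣM about A: T·sin31°·4.1 − 15·3.5 = 0 → T = 52.5/(4.1·0.515038) = 24.862 ≈ 24.86 kN.
ΣF_x = 0: A_x − T·cos31° = 0 → A_x = 24.862 × 0.857167 = 21.31 kN.
ΣF_y = 0: A_y + T·sin31° − 15 = 0 → A_y = 15 − 24.862 × 0.515038 = 2.195 kN.

T = 24.86 kN, A_x = 21.31 kN, A_y = 2.195 kN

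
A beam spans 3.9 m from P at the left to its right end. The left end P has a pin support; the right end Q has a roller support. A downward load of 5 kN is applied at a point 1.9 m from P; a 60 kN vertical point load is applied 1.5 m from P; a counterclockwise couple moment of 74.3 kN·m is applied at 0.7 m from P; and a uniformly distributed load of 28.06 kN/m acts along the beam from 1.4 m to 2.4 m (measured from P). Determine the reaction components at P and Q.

P_x = 0, P_y = 72.93 kN, Q_y = 20.13 kN

Resultant of the distributed load: 28.06 × 1 = 28.06 kN at 1.9 m from P.
Moments about P: Q_y·3.9 − 5·1.9 − 60·1.5 + 74.3 − (28.06·1)·1.9 = 0 → Q_y = 78.514/3.9 = 20.1318 ≈ 20.13 kN.
ΣF_y = 0: P_y + 20.1318 − 5 − 60 − 28.06·1 = 0 → P_y = 72.93 kN.
ΣF_x = 0: no horizontal applied forces, so P_x = 0.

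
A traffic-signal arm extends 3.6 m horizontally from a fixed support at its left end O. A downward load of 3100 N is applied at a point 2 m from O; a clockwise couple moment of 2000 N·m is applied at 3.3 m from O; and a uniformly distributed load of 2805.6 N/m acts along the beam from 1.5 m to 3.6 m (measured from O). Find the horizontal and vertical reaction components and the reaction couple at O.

Resultant of the distributed load: 2805.6 × 2.1 = 5891.76 N at 2.55 m from O.
ΣF_x = 0: O_x = 0.
ΣF_y = 0: O_y − 3100 − 2805.6·2.1 = 0 → O_y = 8992 N.
ΣM about O: M_O − 3100·2 − 2000 − (2805.6·2.1)·2.55 = 0 → M_O = 23220 N·m.

O_x = 0, O_y = 8992 N, M_O = 23220 N·m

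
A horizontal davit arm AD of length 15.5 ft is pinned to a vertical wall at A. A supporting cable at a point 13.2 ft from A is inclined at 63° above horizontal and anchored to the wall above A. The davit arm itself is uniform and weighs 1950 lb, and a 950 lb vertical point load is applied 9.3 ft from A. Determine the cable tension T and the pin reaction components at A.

T = 2036 lb, A_x = 924.4 lb, A_y = 1086 lb

ΣM about A: T·sin63°·13.2 − 1950·7.75 − 950·9.3 = 0 → T = 23947.5/(13.2·0.891007) = 2036.13 ≈ 2036 lb.
ΣF_x = 0: A_x − T·cos63° = 0 → A_x = 2036.13 × 0.45399 = 924.4 lb.
ΣF_y = 0: A_y + T·sin63° − 1950 − 950 = 0 → A_y = 2900 − 2036.13 × 0.891007 = 1086 lb.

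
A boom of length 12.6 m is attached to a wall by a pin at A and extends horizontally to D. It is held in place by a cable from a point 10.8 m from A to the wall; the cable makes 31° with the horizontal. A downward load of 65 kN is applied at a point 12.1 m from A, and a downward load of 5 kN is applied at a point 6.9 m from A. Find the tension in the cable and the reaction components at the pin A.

ΣM about A: T·sin31°·10.8 − 65·12.1 − 5·6.9 = 0 → T = 821/(10.8·0.515038) = 147.598 ≈ 147.6 kN.
ΣF_x = 0: A_x − T·cos31° = 0 → A_x = 147.598 × 0.857167 = 126.5 kN.
ΣF_y = 0: A_y + T·sin31° − 65 − 5 = 0 → A_y = 70 − 147.598 × 0.515038 = -6.019 kN.

T = 147.6 kN, A_x = 126.5 kN, A_y = -6.019 kN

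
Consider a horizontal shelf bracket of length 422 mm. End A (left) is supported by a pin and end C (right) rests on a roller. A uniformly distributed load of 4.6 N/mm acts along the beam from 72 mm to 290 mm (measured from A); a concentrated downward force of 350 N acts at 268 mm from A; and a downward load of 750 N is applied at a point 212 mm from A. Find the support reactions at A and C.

A_x = 0, A_y = 1074 N, C_y = 1029 N

Resultant of the distributed load: 4.6 × 218 = 1002.8 N at 181 mm from A.
Taking moments about A: C_y·422 − (4.6·218)·181 − 350·268 − 750·212 = 0 → C_y = 434306.8/422 = 1029.16 ≈ 1029 N.
ΣF_y = 0: A_y + 1029.16 − 4.6·218 − 350 − 750 = 0 → A_y = 1074 N.
ΣF_x = 0: no horizontal applied forces, so A_x = 0.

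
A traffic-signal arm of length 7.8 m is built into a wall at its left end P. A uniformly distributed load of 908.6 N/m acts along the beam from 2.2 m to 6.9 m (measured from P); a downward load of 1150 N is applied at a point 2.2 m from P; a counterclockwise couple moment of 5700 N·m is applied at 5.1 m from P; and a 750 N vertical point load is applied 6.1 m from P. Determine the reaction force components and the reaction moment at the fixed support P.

Resultant of the distributed load: 908.6 × 4.7 = 4270.42 N at 4.55 m from P.
ΣF_x = 0: P_x = 0.
ΣF_y = 0: P_y − 908.6·4.7 − 1150 − 750 = 0 → P_y = 6170 N.
ΣM about P: M_P − (908.6·4.7)·4.55 − 1150·2.2 + 5700 − 750·6.1 = 0 → M_P = 20840 N·m.

P_x = 0, P_y = 6170 N, M_P = 20840 N·m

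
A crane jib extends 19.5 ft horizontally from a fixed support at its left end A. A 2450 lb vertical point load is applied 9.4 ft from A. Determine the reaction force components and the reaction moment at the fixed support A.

ΣF_x = 0: A_x = 0.
ΣF_y = 0: A_y − 2450 = 0 → A_y = 2450 lb.
ΣM about A: M_A − 2450·9.4 = 0 → M_A = 23030 lb·ft.

A_x = 0, A_y = 2450 lb, M_A = 23030 lb·ft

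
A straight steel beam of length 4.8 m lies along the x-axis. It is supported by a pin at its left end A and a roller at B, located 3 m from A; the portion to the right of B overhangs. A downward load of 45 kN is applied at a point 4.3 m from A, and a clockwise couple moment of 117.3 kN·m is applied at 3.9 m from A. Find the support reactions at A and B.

Moments about A: B_y·3 − 45·4.3 − 117.3 = 0 → B_y = 310.8/3 = 103.6 kN.
ΣF_y = 0: A_y + 103.6 − 45 = 0 → A_y = -58.60 kN.
ΣF_x = 0: no horizontal applied forces, so A_x = 0.

A_x = 0, A_y = -58.60 kN, B_y = 103.6 kN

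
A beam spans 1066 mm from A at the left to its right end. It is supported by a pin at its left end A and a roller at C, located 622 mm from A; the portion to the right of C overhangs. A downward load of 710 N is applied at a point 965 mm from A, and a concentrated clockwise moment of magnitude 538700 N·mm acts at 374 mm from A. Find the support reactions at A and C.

A_x = 0, A_y = -1258 N, C_y = 1968 N

Moments about A: C_y·622 − 710·965 − 538700 = 0 → C_y = 1223850/622 = 1967.6 ≈ 1968 N.
ΣF_y = 0: A_y + 1967.6 − 710 = 0 → A_y = -1258 N.
ΣF_x = 0: no horizontal applied forces, so A_x = 0.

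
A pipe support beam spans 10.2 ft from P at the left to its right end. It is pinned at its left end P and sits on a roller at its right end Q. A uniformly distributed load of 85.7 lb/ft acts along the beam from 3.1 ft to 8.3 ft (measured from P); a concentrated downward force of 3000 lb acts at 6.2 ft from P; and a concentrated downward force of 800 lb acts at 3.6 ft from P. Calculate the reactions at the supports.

Resultant of the distributed load: 85.7 × 5.2 = 445.64 lb at 5.7 ft from P.
Taking moments about P: Q_y·10.2 − (85.7·5.2)·5.7 − 3000·6.2 − 800·3.6 = 0 → Q_y = 24020.148/10.2 = 2354.92 ≈ 2355 lb.
ΣF_y = 0: P_y + 2354.92 − 85.7·5.2 − 3000 − 800 = 0 → P_y = 1891 lb.
ΣF_x = 0: no horizontal applied forces, so P_x = 0.

P_x = 0, P_y = 1891 lb, Q_y = 2355 lb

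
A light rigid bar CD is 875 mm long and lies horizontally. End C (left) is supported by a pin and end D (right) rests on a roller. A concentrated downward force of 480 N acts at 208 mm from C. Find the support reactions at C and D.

C_x = 0, C_y = 365.9 N, D_y = 114.1 N

ΣM about C: D_y·875 − 480·208 = 0 → D_y = 99840/875 = 114.103 ≈ 114.1 N.
ΣF_y = 0: C_y + 114.103 − 480 = 0 → C_y = 365.9 N.
ΣF_x = 0: no horizontal applied forces, so C_x = 0.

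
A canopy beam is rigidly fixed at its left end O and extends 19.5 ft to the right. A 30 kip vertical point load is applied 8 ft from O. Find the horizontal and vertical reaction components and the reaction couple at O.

O_x = 0, O_y = 30.00 kip, M_O = 240.0 kip·ft

ΣF_x = 0: O_x = 0.
ΣF_y = 0: O_y − 30 = 0 → O_y = 30.00 kip.
ΣM about O: M_O − 30·8 = 0 → M_O = 240.0 kip·ft.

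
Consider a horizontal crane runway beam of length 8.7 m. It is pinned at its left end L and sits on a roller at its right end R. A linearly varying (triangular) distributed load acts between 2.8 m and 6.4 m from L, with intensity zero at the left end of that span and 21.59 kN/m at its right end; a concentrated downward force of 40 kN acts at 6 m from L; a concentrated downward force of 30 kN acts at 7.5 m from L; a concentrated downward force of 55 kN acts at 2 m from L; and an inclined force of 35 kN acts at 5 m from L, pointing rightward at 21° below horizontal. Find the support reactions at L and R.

L_x = -32.68 kN, L_y = 79.88 kN, R_y = 96.53 kN

Resultant of the triangular load: ½ × 21.59 × 3.6 = 38.862 kN, acting at 5.2 m from L (one-third of the span from the peak).
Moments about L: R_y·8.7 − (½·21.59·3.6)·5.2 − 40·6 − 30·7.5 − 55·2 − 35·sin21°·5 = 0 → R_y = 839.797/8.7 = 96.5284 ≈ 96.53 kN.
ΣF_y = 0: L_y + 96.5284 − ½·21.59·3.6 − 40 − 30 − 55 − 35·sin21° = 0 → L_y = 79.88 kN.
ΣF_x = 0: L_x + 35·cos21° = 0 → L_x = -32.68 kN.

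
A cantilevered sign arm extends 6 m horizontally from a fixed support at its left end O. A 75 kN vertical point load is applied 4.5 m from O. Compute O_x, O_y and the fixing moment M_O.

ΣF_x = 0: O_x = 0.
ΣF_y = 0: O_y − 75 = 0 → O_y = 75.00 kN.
ΣM about O: M_O − 75·4.5 = 0 → M_O = 337.5 kN·m.

O_x = 0, O_y = 75.00 kN, M_O = 337.5 kN·m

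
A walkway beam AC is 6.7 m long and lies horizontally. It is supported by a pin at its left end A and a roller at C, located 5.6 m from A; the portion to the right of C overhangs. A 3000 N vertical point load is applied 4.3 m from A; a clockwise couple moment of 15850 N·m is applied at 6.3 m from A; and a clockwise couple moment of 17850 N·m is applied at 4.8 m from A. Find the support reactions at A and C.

A_x = 0, A_y = -5321 N, C_y = 8321 N

Taking moments about A: C_y·5.6 − 3000·4.3 − 15850 − 17850 = 0 → C_y = 46600/5.6 = 8321.43 ≈ 8321 N.
ΣF_y = 0: A_y + 8321.43 − 3000 = 0 → A_y = -5321 N.
ΣF_x = 0: no horizontal applied forces, so A_x = 0.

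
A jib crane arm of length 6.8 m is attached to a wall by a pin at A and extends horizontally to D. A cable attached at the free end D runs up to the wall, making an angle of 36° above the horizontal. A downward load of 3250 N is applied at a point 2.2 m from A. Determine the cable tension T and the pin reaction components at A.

T = 1789 N, A_x = 1447 N, A_y = 2199 N

ΣM about A: T·sin36°·6.8 − 3250·2.2 = 0 → T = 7150/(6.8·0.587785) = 1788.87 ≈ 1789 N.
ΣF_x = 0: A_x − T·cos36° = 0 → A_x = 1788.87 × 0.809017 = 1447 N.
ΣF_y = 0: A_y + T·sin36° − 3250 = 0 → A_y = 3250 − 1788.87 × 0.587785 = 2199 N.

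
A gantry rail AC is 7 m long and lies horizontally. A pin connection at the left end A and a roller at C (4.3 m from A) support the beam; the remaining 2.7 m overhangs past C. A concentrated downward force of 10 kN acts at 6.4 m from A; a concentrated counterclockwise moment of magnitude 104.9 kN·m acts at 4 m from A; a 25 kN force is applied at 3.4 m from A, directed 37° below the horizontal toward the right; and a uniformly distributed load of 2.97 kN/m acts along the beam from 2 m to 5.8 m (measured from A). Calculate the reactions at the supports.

A_x = -19.97 kN, A_y = 23.71 kN, C_y = 12.62 kN

Resultant of the distributed load: 2.97 × 3.8 = 11.286 kN at 3.9 m from A.
ΣM about A: C_y·4.3 − 10·6.4 + 104.9 − 25·sin37°·3.4 − (2.97·3.8)·3.9 = 0 → C_y = 54.2697/4.3 = 12.6209 ≈ 12.62 kN.
ΣF_y = 0: A_y + 12.6209 − 10 − 25·sin37° − 2.97·3.8 = 0 → A_y = 23.71 kN.
ΣF_x = 0: A_x + 25·cos37° = 0 → A_x = -19.97 kN.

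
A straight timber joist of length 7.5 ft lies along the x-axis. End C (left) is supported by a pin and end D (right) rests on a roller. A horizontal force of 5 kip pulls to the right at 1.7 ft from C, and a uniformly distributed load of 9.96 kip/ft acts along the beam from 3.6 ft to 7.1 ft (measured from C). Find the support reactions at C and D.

C_x = -5.000 kip, C_y = 9.993 kip, D_y = 24.87 kip

Resultant of the distributed load: 9.96 × 3.5 = 34.86 kip at 5.35 ft from C.
Moments about C: D_y·7.5 − (9.96·3.5)·5.35 = 0 → D_y = 186.501/7.5 = 24.8668 ≈ 24.87 kip.
ΣF_y = 0: C_y + 24.8668 − 9.96·3.5 = 0 → C_y = 9.993 kip.
ΣF_x = 0: C_x + 5 = 0 → C_x = -5.000 kip.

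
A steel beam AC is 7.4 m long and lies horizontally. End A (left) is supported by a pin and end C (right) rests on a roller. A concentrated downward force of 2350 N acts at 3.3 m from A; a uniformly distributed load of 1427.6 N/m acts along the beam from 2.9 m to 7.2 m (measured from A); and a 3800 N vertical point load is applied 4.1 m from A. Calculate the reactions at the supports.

Resultant of the distributed load: 1427.6 × 4.3 = 6138.68 N at 5.05 m from A.
ΣM about A: C_y·7.4 − 2350·3.3 − (1427.6·4.3)·5.05 − 3800·4.1 = 0 → C_y = 54335.334/7.4 = 7342.61 ≈ 7343 N.
ΣF_y = 0: A_y + 7342.61 − 2350 − 1427.6·4.3 − 3800 = 0 → A_y = 4946 N.
ΣF_x = 0: no horizontal applied forces, so A_x = 0.

A_x = 0, A_y = 4946 N, C_y = 7343 N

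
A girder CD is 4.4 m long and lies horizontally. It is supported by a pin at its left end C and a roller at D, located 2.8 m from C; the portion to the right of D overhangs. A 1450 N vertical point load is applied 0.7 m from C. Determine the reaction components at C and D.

C_x = 0, C_y = 1088 N, D_y = 362.5 N

ΣM about C: D_y·2.8 − 1450·0.7 = 0 → D_y = 1015/2.8 = 362.5 N.
ΣF_y = 0: C_y + 362.5 − 1450 = 0 → C_y = 1088 N.
ΣF_x = 0: no horizontal applied forces, so C_x = 0.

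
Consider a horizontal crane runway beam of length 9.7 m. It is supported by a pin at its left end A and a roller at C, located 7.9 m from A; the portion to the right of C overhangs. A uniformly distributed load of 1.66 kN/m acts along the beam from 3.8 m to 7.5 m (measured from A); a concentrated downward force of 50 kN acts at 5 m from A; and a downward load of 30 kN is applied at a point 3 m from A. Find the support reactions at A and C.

A_x = 0, A_y = 38.71 kN, C_y = 47.43 kN

Resultant of the distributed load: 1.66 × 3.7 = 6.142 kN at 5.65 m from A.
ΣM about A: C_y·7.9 − (1.66·3.7)·5.65 − 50·5 − 30·3 = 0 → C_y = 374.7023/7.9 = 47.4307 ≈ 47.43 kN.
ΣF_y = 0: A_y + 47.4307 − 1.66·3.7 − 50 − 30 = 0 → A_y = 38.71 kN.
ΣF_x = 0: no horizontal applied forces, so A_x = 0.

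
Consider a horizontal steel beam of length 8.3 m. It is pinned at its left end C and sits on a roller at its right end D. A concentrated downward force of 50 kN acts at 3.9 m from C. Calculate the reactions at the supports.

Moments about C: D_y·8.3 − 50·3.9 = 0 → D_y = 195/8.3 = 23.494 ≈ 23.49 kN.
ΣF_y = 0: C_y + 23.494 − 50 = 0 → C_y = 26.51 kN.
ΣF_x = 0: no horizontal applied forces, so C_x = 0.

C_x = 0, C_y = 26.51 kN, D_y = 23.49 kN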